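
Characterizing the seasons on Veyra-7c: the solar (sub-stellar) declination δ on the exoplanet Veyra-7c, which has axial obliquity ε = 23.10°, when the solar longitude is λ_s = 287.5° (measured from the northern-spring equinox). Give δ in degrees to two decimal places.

sin δ = sin ε · sin λ_s = sin 23.10° × sin 287.5° = -0.374179.
δ = arcsin(-0.374179) = -21.97°.

δ = -21.97°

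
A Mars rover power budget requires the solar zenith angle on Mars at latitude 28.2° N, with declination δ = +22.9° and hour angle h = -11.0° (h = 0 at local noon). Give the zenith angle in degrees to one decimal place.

θ_z = 11.2°

cos θ_z = sin ϕ sin δ + cos ϕ cos δ cos h = 0.183881 + 0.796928 = 0.980809.
θ_z = arccos(0.980809) = 11.2°.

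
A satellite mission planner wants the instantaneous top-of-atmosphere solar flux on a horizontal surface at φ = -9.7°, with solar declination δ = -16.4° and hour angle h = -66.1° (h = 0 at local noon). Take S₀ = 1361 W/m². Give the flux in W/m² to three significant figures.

586 W/m²

cos θ_z = sin φ sin δ + cos φ cos δ cos h = 0.047572 + 0.383102 = 0.430674.
Flux = S₀ · cos θ_z = 1361 × 0.430674 = 586.1 W/m².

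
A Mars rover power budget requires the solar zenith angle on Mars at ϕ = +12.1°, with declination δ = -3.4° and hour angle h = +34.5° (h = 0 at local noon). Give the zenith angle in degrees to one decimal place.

θ_z = 37.6°

cos θ_z = sin ϕ sin δ + cos ϕ cos δ cos h = -0.012432 + 0.804398 = 0.791966.
θ_z = arccos(0.791966) = 37.6°.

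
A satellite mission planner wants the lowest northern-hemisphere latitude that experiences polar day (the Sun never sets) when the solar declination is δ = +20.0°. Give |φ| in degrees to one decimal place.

|φ| = 70.0°

Polar day requires cos H₀ = −tan φ tan δ ≤ −1, i.e. tan φ tan δ ≥ 1.
The boundary is |tan φ| · |tan δ| = 1, so |φ| = 90° − |δ| = 90° − 20.0° = 70.0° in the northern hemisphere.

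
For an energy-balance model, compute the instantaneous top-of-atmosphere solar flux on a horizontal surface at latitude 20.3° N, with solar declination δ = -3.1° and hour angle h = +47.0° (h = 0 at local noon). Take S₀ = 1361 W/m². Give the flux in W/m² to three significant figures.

cos θ_z = sin φ sin δ + cos φ cos δ cos h = -0.018762 + 0.638703 = 0.619941.
Flux = S₀ · cos θ_z = 1361 × 0.619941 = 843.7 W/m².

844 W/m²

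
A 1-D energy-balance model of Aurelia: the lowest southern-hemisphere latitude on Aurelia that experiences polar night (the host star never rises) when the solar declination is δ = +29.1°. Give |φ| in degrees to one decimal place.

|φ| = 60.9°

Polar night requires cos H₀ = −tan φ tan δ ≥ 1, i.e. tan φ tan δ ≤ −1.
The boundary is |tan φ| · |tan δ| = 1, so |φ| = 90° − |δ| = 90° − 29.1° = 60.9° in the southern hemisphere.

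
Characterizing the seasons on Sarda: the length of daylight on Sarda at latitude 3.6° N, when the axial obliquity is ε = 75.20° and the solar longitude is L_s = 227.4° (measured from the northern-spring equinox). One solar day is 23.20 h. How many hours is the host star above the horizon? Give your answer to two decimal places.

Solar declination: sin δ = sin ε · sin L_s = sin 75.20° × sin 227.4° = -0.71168, so δ = -45.371°.
cos h₀ = −tan ϕ · tan δ = −tan(+3.6°) × tan(-45.371°) = 0.0637, so h₀ = 1.5070 rad = 86.35°.
Daylight = 2h₀/(2π) × 23.20 h = (1.5070/π) × 23.20 = 11.13 h.

11.13 h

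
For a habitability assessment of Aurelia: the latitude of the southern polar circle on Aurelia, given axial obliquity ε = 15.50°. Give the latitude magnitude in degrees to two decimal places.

The polar circle is the lowest latitude that experiences at least one full rotation of continuous darkness at the northern-summer solstice; it lies at |ϕ| = 90° − ε = 90° − 15.50° = 74.50°.

74.50°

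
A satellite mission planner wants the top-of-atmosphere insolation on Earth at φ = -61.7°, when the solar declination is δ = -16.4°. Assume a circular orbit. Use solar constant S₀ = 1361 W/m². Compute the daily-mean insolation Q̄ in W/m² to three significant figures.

cos H₀ = −tan(-61.7°) tan(-16.400°) = -0.5466, H₀ = 2.1491 rad.
Bracket: H₀ sin φ sin δ + cos φ cos δ sin H₀ = 2.1491×-0.88048×-0.28234 + 0.47409×0.95931×0.83739 = 0.534255 + 0.380844 = 0.915099.
Q̄ = (S₀/π) × [bracket] = (1361/π) × 0.915099 = 396.4 W/m².

Q̄ ≈ 396 W/m²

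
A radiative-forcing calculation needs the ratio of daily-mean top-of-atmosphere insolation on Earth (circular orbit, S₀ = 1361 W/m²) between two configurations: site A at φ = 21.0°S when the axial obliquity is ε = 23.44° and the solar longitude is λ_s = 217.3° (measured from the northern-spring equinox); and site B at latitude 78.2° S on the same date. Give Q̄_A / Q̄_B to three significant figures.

Q̄_A / Q̄_B ≈ 1.41

— Configuration A (φ=-21.0°):
Solar declination: sin δ = sin ε · sin λ_s = sin 23.44° × sin 217.3° = -0.24106, so δ = -13.949°.
cos H₀ = −tan(-21.0°) tan(-13.949°) = -0.0953, H₀ = 1.6663 rad.
Bracket: H₀ sin φ sin δ + cos φ cos δ sin H₀ = 1.6663×-0.35837×-0.24106 + 0.93358×0.97051×0.99544 = 0.143949 + 0.901917 = 1.045866.
Q̄ = (S₀/π) × [bracket] = (1361/π) × 1.045866 = 453.09 W/m².
— Configuration B (φ=-78.2°):
cos H₀ = −tan(-78.2°) tan(-13.949°) = -1.1889 ≤ −1 ⇒ polar day, H₀ = π.
Bracket: H₀ sin φ sin δ + cos φ cos δ sin H₀ = 3.1416×-0.97887×-0.24106 + 0.20450×0.97051×0.00000 = 0.741312 + 0.000000 = 0.741312.
Q̄ = (S₀/π) × [bracket] = (1361/π) × 0.741312 = 321.15 W/m².
Ratio Q̄_A / Q̄_B = 453.09 / 321.15 = 1.411.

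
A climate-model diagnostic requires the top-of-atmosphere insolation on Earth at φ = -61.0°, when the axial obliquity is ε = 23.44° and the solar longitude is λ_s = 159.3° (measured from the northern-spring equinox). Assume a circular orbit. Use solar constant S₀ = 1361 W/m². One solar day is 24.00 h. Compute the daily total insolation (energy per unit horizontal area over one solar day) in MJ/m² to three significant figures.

11.3 MJ/m²

Solar declination: sin δ = sin ε · sin λ_s = sin 23.44° × sin 159.3° = 0.14061, so δ = +8.083°.
cos H₀ = −tan(-61.0°) tan(+8.083°) = 0.2562, H₀ = 1.3117 rad.
Bracket: H₀ sin φ sin δ + cos φ cos δ sin H₀ = 1.3117×-0.87462×0.14061 + 0.48481×0.99007×0.96662 = -0.161313 + 0.463974 = 0.302661.
Q̄ = (S₀/π) × [bracket] = (1361/π) × 0.302661 = 131.12 W/m².
Daily total = Q̄ × 24.00 h × 3600 s/h = 131.12 × 24.00 × 3600 / 10⁶ = 11.33 MJ/m².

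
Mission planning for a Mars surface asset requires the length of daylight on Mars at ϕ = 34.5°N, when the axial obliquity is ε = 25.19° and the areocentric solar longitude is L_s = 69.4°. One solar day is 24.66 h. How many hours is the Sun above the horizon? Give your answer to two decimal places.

sin δ = sin 25.19° × sin 69.4° = 0.39841, so δ = +23.479°.
cos h₀ = −tan ϕ · tan δ = −tan(+34.5°) × tan(+23.479°) = -0.2985, so h₀ = 1.8740 rad = 107.37°.
Daylight = 2h₀/(2π) × 24.66 h = (1.8740/π) × 24.66 = 14.71 h.

14.71 h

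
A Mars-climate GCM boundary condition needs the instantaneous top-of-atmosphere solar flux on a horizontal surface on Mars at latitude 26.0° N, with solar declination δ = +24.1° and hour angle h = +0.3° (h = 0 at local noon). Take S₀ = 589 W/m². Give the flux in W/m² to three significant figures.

589 W/m²

cos θ_z = sin φ sin δ + cos φ cos δ cos h = 0.179000 + 0.820439 = 0.999439.
Flux = S₀ · cos θ_z = 589 × 0.999439 = 588.7 W/m².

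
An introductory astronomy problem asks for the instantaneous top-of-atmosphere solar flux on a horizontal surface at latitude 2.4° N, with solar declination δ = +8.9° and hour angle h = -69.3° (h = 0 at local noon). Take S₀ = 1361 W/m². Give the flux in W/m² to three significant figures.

484 W/m²

cos θ_z = sin φ sin δ + cos φ cos δ cos h = 0.006479 + 0.348913 = 0.355392.
Flux = S₀ · cos θ_z = 1361 × 0.355392 = 483.7 W/m².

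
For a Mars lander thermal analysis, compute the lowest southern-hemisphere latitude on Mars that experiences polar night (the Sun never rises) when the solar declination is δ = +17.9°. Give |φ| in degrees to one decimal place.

Polar night requires cos H₀ = −tan φ tan δ ≥ 1, i.e. tan φ tan δ ≤ −1.
The boundary is |tan φ| · |tan δ| = 1, so |φ| = 90° − |δ| = 90° − 17.9° = 72.1° in the southern hemisphere.

|φ| = 72.1°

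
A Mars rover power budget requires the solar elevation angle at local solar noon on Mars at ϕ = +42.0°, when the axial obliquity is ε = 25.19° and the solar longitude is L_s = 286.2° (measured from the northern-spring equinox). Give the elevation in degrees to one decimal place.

Solar declination: sin δ = sin ε · sin L_s = sin 25.19° × sin 286.2° = -0.40872, so δ = -24.125°.
At local noon the hour angle is zero, so the zenith angle equals |ϕ − δ| = |+42.0° − (-24.125°)| = 66.125°.
Elevation = 90° − 66.125° = 23.9°.

23.9°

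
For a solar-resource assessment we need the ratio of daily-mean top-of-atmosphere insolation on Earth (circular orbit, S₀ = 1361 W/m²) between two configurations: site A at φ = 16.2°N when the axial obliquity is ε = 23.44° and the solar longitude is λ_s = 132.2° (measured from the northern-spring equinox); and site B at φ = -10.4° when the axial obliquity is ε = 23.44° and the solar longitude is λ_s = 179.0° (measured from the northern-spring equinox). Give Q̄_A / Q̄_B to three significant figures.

— Configuration A (φ=+16.2°):
Solar declination: sin δ = sin ε · sin λ_s = sin 23.44° × sin 132.2° = 0.29468, so δ = +17.139°.
cos H₀ = −tan(+16.2°) tan(+17.139°) = -0.0896, H₀ = 1.6605 rad.
Bracket: H₀ sin φ sin δ + cos φ cos δ sin H₀ = 1.6605×0.27899×0.29468 + 0.96029×0.95559×0.99598 = 0.136514 + 0.913955 = 1.050469.
Q̄ = (S₀/π) × [bracket] = (1361/π) × 1.050469 = 455.08 W/m².
— Configuration B (φ=-10.4°):
Solar declination: sin δ = sin ε · sin λ_s = sin 23.44° × sin 179.0° = 0.00694, so δ = +0.398°.
cos H₀ = −tan(-10.4°) tan(+0.398°) = 0.0013, H₀ = 1.5695 rad.
Bracket: H₀ sin φ sin δ + cos φ cos δ sin H₀ = 1.5695×-0.18052×0.00694 + 0.98357×0.99998×1.00000 = -0.001966 + 0.983550 = 0.981584.
Q̄ = (S₀/π) × [bracket] = (1361/π) × 0.981584 = 425.24 W/m².
Ratio Q̄_A / Q̄_B = 455.08 / 425.24 = 1.070.

Q̄_A / Q̄_B ≈ 1.07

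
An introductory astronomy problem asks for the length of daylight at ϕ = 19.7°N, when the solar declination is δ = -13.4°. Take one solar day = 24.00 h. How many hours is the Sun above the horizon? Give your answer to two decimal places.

11.35 h

cos h₀ = −tan ϕ · tan δ = −tan(+19.7°) × tan(-13.400°) = 0.0853, so h₀ = 1.4854 rad = 85.11°.
Daylight = 2h₀/(2π) × 24.00 h = (1.4854/π) × 24.00 = 11.35 h.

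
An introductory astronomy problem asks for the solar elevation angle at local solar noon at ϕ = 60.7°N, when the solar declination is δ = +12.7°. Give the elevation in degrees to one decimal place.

42.0°

At local noon the hour angle is zero, so the zenith angle equals |ϕ − δ| = |+60.7° − (+12.700°)| = 48.000°.
Elevation = 90° − 48.000° = 42.0°.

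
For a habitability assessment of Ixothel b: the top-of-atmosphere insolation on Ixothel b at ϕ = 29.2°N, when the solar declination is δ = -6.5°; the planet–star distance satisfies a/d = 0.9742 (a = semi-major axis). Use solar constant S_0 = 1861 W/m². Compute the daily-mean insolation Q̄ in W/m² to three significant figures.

cos h₀ = −tan(+29.2°) tan(-6.500°) = 0.0637, h₀ = 1.5071 rad.
Bracket: h₀ sin ϕ sin δ + cos ϕ cos δ sin h₀ = 1.5071×0.48786×-0.11320 + 0.87292×0.99357×0.99797 = -0.083231 + 0.865546 = 0.782315.
Inverse-square distance factor (a/d)² = 0.9742² = 0.949066.
Q̄ = (S_0/π) × 0.949066 × [bracket] = (1861/π) × 0.949066 × 0.782315 = 439.8 W/m².

Q̄ ≈ 440 W/m²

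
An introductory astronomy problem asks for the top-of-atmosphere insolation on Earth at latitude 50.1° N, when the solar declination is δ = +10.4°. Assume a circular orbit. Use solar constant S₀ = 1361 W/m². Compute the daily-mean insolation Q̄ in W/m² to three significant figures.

Q̄ ≈ 374 W/m²

cos H₀ = −tan(+50.1°) tan(+10.400°) = -0.2195, H₀ = 1.7921 rad.
Bracket: H₀ sin φ sin δ + cos φ cos δ sin H₀ = 1.7921×0.76717×0.18052 + 0.64145×0.98357×0.97561 = 0.248187 + 0.615523 = 0.863710.
Q̄ = (S₀/π) × [bracket] = (1361/π) × 0.863710 = 374.2 W/m².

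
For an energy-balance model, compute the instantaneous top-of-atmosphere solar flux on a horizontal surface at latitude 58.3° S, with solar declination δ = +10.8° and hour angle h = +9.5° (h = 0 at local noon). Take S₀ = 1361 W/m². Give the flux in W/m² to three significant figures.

476 W/m²

cos θ_z = sin φ sin δ + cos φ cos δ cos h = -0.159426 + 0.509085 = 0.349659.
Flux = S₀ · cos θ_z = 1361 × 0.349659 = 475.9 W/m².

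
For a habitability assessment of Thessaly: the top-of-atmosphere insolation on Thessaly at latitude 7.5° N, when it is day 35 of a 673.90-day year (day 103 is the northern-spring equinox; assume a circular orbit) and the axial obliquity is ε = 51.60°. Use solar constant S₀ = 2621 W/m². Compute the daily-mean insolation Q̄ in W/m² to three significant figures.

Q̄ ≈ 655 W/m²

Solar longitude: λ_s = 360° × (35 − 103)/673.90 = -36.326°, i.e. -36.326° + 360° = 323.674°.
sin δ = sin 51.60° × sin 323.674° = -0.46424, so δ = -27.661°.
cos H₀ = −tan(+7.5°) tan(-27.661°) = 0.0690, H₀ = 1.5017 rad.
Bracket: H₀ sin φ sin δ + cos φ cos δ sin H₀ = 1.5017×0.13053×-0.46424 + 0.99144×0.88571×0.99762 = -0.090999 + 0.876038 = 0.785039.
Q̄ = (S₀/π) × [bracket] = (2621/π) × 0.785039 = 655.0 W/m².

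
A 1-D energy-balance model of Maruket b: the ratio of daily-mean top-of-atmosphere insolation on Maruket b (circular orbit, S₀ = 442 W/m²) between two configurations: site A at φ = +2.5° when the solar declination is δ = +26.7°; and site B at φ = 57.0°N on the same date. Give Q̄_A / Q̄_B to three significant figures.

— Configuration A (φ=+2.5°):
cos H₀ = −tan(+2.5°) tan(+26.700°) = -0.0220, H₀ = 1.5928 rad.
Bracket: H₀ sin φ sin δ + cos φ cos δ sin H₀ = 1.5928×0.04362×0.44932 + 0.99905×0.89337×0.99976 = 0.031218 + 0.892307 = 0.923525.
Q̄ = (S₀/π) × [bracket] = (442/π) × 0.923525 = 129.93 W/m².
— Configuration B (φ=+57.0°):
cos H₀ = −tan(+57.0°) tan(+26.700°) = -0.7745, H₀ = 2.4567 rad.
Bracket: H₀ sin φ sin δ + cos φ cos δ sin H₀ = 2.4567×0.83867×0.44932 + 0.54464×0.89337×0.63261 = 0.925761 + 0.307806 = 1.233567.
Q̄ = (S₀/π) × [bracket] = (442/π) × 1.233567 = 173.55 W/m².
Ratio Q̄_A / Q̄_B = 129.93 / 173.55 = 0.7487.

Q̄_A / Q̄_B ≈ 0.749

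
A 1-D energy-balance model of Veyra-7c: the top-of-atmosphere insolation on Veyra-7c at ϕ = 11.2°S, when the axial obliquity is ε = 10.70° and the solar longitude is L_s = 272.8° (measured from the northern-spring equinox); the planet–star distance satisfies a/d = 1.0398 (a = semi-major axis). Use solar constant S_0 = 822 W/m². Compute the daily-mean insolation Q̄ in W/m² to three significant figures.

Q̄ ≈ 289 W/m²

Solar declination: sin δ = sin ε · sin L_s = sin 10.70° × sin 272.8° = -0.18544, so δ = -10.687°.
cos h₀ = −tan(-11.2°) tan(-10.687°) = -0.0374, h₀ = 1.6082 rad.
Bracket: h₀ sin ϕ sin δ + cos ϕ cos δ sin h₀ = 1.6082×-0.19423×-0.18544 + 0.98096×0.98265×0.99930 = 0.057924 + 0.963266 = 1.021190.
Inverse-square distance factor (a/d)² = 1.0398² = 1.081184.
Q̄ = (S_0/π) × 1.081184 × [bracket] = (822/π) × 1.081184 × 1.021190 = 288.9 W/m².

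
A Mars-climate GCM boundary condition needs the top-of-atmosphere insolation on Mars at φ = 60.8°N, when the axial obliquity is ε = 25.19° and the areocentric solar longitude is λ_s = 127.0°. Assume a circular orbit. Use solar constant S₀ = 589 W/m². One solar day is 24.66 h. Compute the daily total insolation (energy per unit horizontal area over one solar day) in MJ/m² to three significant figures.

17.1 MJ/m²

sin δ = sin 25.19° × sin 127.0° = 0.33992, so δ = +19.872°.
cos H₀ = −tan(+60.8°) tan(+19.872°) = -0.6467, H₀ = 2.2741 rad.
Bracket: H₀ sin φ sin δ + cos φ cos δ sin H₀ = 2.2741×0.87292×0.33992 + 0.48786×0.94046×0.76273 = 0.674778 + 0.349950 = 1.024728.
Q̄ = (S₀/π) × [bracket] = (589/π) × 1.024728 = 192.12 W/m².
Daily total = Q̄ × 24.66 h × 3600 s/h = 192.12 × 24.66 × 3600 / 10⁶ = 17.06 MJ/m².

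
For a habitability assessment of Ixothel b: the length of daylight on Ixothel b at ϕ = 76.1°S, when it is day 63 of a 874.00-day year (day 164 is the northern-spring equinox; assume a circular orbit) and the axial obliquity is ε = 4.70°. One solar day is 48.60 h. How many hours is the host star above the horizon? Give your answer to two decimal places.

27.73 h

Solar longitude: L_s = 360° × (63 − 164)/874.00 = -41.602°, i.e. -41.602° + 360° = 318.398°.
sin δ = sin 4.70° × sin 318.398° = -0.05440, so δ = -3.119°.
cos h₀ = −tan ϕ · tan δ = −tan(-76.1°) × tan(-3.119°) = -0.2202, so h₀ = 1.7928 rad = 102.72°.
Daylight = 2h₀/(2π) × 48.60 h = (1.7928/π) × 48.60 = 27.73 h.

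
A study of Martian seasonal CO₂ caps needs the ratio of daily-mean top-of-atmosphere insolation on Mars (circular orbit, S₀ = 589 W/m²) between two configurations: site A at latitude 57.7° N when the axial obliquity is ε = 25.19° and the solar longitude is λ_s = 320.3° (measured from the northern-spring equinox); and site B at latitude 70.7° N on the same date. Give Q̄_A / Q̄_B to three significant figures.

— Configuration A (φ=+57.7°):
Solar declination: sin δ = sin ε · sin λ_s = sin 25.19° × sin 320.3° = -0.27187, so δ = -15.776°.
cos H₀ = −tan(+57.7°) tan(-15.776°) = 0.4469, H₀ = 1.1075 rad.
Bracket: H₀ sin φ sin δ + cos φ cos δ sin H₀ = 1.1075×0.84526×-0.27187 + 0.53435×0.96233×0.89459 = -0.254504 + 0.460017 = 0.205513.
Q̄ = (S₀/π) × [bracket] = (589/π) × 0.205513 = 38.531 W/m².
— Configuration B (φ=+70.7°):
cos H₀ = −tan(+70.7°) tan(-15.776°) = 0.8067, H₀ = 0.6322 rad.
Bracket: H₀ sin φ sin δ + cos φ cos δ sin H₀ = 0.6322×0.94380×-0.27187 + 0.33051×0.96233×0.59091 = -0.162217 + 0.187945 = 0.025728.
Q̄ = (S₀/π) × [bracket] = (589/π) × 0.025728 = 4.8236 W/m².
Ratio Q̄_A / Q̄_B = 38.531 / 4.8236 = 7.988.

Q̄_A / Q̄_B ≈ 7.99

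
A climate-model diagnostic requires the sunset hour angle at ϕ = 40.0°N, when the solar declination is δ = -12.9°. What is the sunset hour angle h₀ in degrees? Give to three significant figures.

h₀ = 78.9°

cos h₀ = −tan ϕ · tan δ = −tan(+40.0°) × tan(-12.900°) = 0.1922, so h₀ = 1.3774 rad = 78.92°.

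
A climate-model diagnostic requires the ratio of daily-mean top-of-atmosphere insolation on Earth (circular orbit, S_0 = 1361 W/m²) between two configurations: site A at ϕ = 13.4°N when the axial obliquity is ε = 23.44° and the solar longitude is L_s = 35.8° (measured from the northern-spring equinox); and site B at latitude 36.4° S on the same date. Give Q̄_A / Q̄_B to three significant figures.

Q̄_A / Q̄_B ≈ 1.79

— Configuration A (ϕ=+13.4°):
Solar declination: sin δ = sin ε · sin L_s = sin 23.44° × sin 35.8° = 0.23269, so δ = +13.455°.
cos h₀ = −tan(+13.4°) tan(+13.455°) = -0.0570, h₀ = 1.6278 rad.
Bracket: h₀ sin ϕ sin δ + cos ϕ cos δ sin h₀ = 1.6278×0.23175×0.23269 + 0.97278×0.97255×0.99837 = 0.087781 + 0.944535 = 1.032316.
Q̄ = (S_0/π) × [bracket] = (1361/π) × 1.032316 = 447.22 W/m².
— Configuration B (ϕ=-36.4°):
cos h₀ = −tan(-36.4°) tan(+13.455°) = 0.1764, h₀ = 1.3935 rad.
Bracket: h₀ sin ϕ sin δ + cos ϕ cos δ sin h₀ = 1.3935×-0.59342×0.23269 + 0.80489×0.97255×0.98432 = -0.192419 + 0.770522 = 0.578103.
Q̄ = (S_0/π) × [bracket] = (1361/π) × 0.578103 = 250.45 W/m².
Ratio Q̄_A / Q̄_B = 447.22 / 250.45 = 1.786.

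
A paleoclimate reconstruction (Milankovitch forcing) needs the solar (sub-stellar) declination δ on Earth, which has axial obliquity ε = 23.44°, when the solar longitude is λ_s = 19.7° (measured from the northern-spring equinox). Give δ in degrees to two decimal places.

δ = +7.71°

sin δ = sin ε · sin λ_s = sin 23.44° × sin 19.7° = 0.134093.
δ = arcsin(0.134093) = +7.71°.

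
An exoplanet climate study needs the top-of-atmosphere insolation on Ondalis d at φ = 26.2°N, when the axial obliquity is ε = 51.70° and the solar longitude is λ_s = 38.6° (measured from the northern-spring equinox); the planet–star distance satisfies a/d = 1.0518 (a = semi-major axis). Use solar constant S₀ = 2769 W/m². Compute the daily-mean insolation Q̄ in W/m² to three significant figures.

Solar declination: sin δ = sin ε · sin λ_s = sin 51.70° × sin 38.6° = 0.48961, so δ = +29.315°.
cos H₀ = −tan(+26.2°) tan(+29.315°) = -0.2763, H₀ = 1.8507 rad.
Bracket: H₀ sin φ sin δ + cos φ cos δ sin H₀ = 1.8507×0.44151×0.48961 + 0.89726×0.87194×0.96107 = 0.400062 + 0.751900 = 1.151962.
Inverse-square distance factor (a/d)² = 1.0518² = 1.106283.
Q̄ = (S₀/π) × 1.106283 × [bracket] = (2769/π) × 1.106283 × 1.151962 = 1123 W/m².

Q̄ ≈ 1.12e+03 W/m²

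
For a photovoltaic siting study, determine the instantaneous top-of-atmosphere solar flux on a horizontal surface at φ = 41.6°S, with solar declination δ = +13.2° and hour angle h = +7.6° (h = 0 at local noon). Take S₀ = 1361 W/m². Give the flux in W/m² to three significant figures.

776 W/m²

cos θ_z = sin φ sin δ + cos φ cos δ cos h = -0.151608 + 0.721645 = 0.570037.
Flux = S₀ · cos θ_z = 1361 × 0.570037 = 775.8 W/m².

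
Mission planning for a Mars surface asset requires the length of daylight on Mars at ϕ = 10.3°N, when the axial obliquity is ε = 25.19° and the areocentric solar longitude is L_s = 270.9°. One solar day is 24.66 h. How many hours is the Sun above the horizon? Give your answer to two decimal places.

11.66 h

sin δ = sin 25.19° × sin 270.9° = -0.42557, so δ = -25.187°.
cos h₀ = −tan ϕ · tan δ = −tan(+10.3°) × tan(-25.187°) = 0.0855, so h₀ = 1.4852 rad = 85.10°.
Daylight = 2h₀/(2π) × 24.66 h = (1.4852/π) × 24.66 = 11.66 h.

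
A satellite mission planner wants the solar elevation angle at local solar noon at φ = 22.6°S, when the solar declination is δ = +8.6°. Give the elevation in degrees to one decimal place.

At local noon the hour angle is zero, so the zenith angle equals |φ − δ| = |-22.6° − (+8.600°)| = 31.200°.
Elevation = 90° − 31.200° = 58.8°.

58.8°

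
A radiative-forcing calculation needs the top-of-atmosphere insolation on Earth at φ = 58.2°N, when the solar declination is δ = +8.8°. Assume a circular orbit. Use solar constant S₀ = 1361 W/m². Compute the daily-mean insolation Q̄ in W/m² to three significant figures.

cos H₀ = −tan(+58.2°) tan(+8.800°) = -0.2497, H₀ = 1.8231 rad.
Bracket: H₀ sin φ sin δ + cos φ cos δ sin H₀ = 1.8231×0.84989×0.15299 + 0.52696×0.98823×0.96833 = 0.237048 + 0.504265 = 0.741313.
Q̄ = (S₀/π) × [bracket] = (1361/π) × 0.741313 = 321.2 W/m².

Q̄ ≈ 321 W/m²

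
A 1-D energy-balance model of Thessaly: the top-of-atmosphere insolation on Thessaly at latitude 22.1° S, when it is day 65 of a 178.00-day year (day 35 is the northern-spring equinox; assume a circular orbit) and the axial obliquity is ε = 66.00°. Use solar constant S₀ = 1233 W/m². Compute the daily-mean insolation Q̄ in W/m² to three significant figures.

Q̄ ≈ 67.4 W/m²

Solar longitude: λ_s = 360° × (65 − 35)/178.00 = 60.674°.
sin δ = sin 66.00° × sin 60.674° = 0.79647, so δ = +52.795°.
cos H₀ = −tan(-22.1°) tan(+52.795°) = 0.5349, H₀ = 1.0065 rad.
Bracket: H₀ sin φ sin δ + cos φ cos δ sin H₀ = 1.0065×-0.37622×0.79647 + 0.92653×0.60467×0.84494 = -0.301596 + 0.473373 = 0.171777.
Q̄ = (S₀/π) × [bracket] = (1233/π) × 0.171777 = 67.42 W/m².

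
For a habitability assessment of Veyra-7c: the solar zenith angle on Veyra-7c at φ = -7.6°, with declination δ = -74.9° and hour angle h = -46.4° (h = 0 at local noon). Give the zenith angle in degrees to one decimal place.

cos θ_z = sin φ sin δ + cos φ cos δ cos h = 0.127690 + 0.178071 = 0.305761.
θ_z = arccos(0.305761) = 72.2°.

θ_z = 72.2°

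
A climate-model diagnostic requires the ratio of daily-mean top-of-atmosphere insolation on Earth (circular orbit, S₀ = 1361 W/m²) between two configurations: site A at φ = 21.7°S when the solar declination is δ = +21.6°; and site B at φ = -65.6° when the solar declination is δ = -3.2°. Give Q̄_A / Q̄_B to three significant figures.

Q̄_A / Q̄_B ≈ 1.33

— Configuration A (φ=-21.7°):
cos H₀ = −tan(-21.7°) tan(+21.600°) = 0.1576, H₀ = 1.4126 rad.
Bracket: H₀ sin φ sin δ + cos φ cos δ sin H₀ = 1.4126×-0.36975×0.36812 + 0.92913×0.92978×0.98751 = -0.192272 + 0.853097 = 0.660825.
Q̄ = (S₀/π) × [bracket] = (1361/π) × 0.660825 = 286.28 W/m².
— Configuration B (φ=-65.6°):
cos H₀ = −tan(-65.6°) tan(-3.200°) = -0.1233, H₀ = 1.6944 rad.
Bracket: H₀ sin φ sin δ + cos φ cos δ sin H₀ = 1.6944×-0.91068×-0.05582 + 0.41310×0.99844×0.99238 = 0.086133 + 0.409313 = 0.495446.
Q̄ = (S₀/π) × [bracket] = (1361/π) × 0.495446 = 214.64 W/m².
Ratio Q̄_A / Q̄_B = 286.28 / 214.64 = 1.334.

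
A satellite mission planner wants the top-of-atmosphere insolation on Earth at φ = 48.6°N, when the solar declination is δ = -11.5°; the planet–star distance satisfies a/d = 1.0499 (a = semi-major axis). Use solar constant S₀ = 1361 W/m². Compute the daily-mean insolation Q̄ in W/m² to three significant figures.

Q̄ ≈ 206 W/m²

cos H₀ = −tan(+48.6°) tan(-11.500°) = 0.2308, H₀ = 1.3379 rad.
Bracket: H₀ sin φ sin δ + cos φ cos δ sin H₀ = 1.3379×0.75011×-0.19937 + 0.66131×0.97992×0.97301 = -0.200082 + 0.630541 = 0.430459.
Inverse-square distance factor (a/d)² = 1.0499² = 1.102290.
Q̄ = (S₀/π) × 1.102290 × [bracket] = (1361/π) × 1.102290 × 0.430459 = 205.6 W/m².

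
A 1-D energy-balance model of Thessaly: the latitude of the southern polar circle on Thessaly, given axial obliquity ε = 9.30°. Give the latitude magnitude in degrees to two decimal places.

80.70°

The polar circle is the lowest latitude that experiences at least one full rotation of continuous darkness at the northern-summer solstice; it lies at |φ| = 90° − ε = 90° − 9.30° = 80.70°.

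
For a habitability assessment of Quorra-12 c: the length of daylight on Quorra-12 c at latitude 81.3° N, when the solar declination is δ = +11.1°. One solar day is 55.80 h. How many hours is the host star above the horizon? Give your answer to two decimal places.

55.80 h

Sunrise equation: cos H₀ = −tan φ · tan δ = -1.2821 ≤ −1, so the host star never sets (polar day) and H₀ = π.
Daylight = 2H₀/(2π) × 55.80 h = (3.1416/π) × 55.80 = 55.80 h.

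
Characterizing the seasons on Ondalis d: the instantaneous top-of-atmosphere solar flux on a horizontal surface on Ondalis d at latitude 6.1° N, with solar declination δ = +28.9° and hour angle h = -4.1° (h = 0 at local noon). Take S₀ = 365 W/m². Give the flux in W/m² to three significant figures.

336 W/m²

cos θ_z = sin φ sin δ + cos φ cos δ cos h = 0.051356 + 0.868280 = 0.919636.
Flux = S₀ · cos θ_z = 365 × 0.919636 = 335.7 W/m².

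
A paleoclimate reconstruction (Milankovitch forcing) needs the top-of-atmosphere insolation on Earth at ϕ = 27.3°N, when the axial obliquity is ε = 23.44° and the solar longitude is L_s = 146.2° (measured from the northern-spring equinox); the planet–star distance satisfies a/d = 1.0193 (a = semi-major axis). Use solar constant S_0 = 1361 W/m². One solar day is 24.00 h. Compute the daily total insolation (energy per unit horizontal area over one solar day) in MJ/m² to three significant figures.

Solar declination: sin δ = sin ε · sin L_s = sin 23.44° × sin 146.2° = 0.22129, so δ = +12.785°.
cos h₀ = −tan(+27.3°) tan(+12.785°) = -0.1171, h₀ = 1.6882 rad.
Bracket: h₀ sin ϕ sin δ + cos ϕ cos δ sin h₀ = 1.6882×0.45865×0.22129 + 0.88862×0.97521×0.99312 = 0.171343 + 0.860629 = 1.031972.
Inverse-square distance factor (a/d)² = 1.0193² = 1.038972.
Q̄ = (S_0/π) × 1.038972 × [bracket] = (1361/π) × 1.038972 × 1.031972 = 464.49 W/m².
Daily total = Q̄ × 24.00 h × 3600 s/h = 464.49 × 24.00 × 3600 / 10⁶ = 40.13 MJ/m².

40.1 MJ/m²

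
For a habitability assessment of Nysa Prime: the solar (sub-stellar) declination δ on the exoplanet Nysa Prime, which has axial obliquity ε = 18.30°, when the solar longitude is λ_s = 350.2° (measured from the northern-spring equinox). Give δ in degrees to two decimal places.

δ = -3.06°

sin δ = sin ε · sin λ_s = sin 18.30° × sin 350.2° = -0.053444.
δ = arcsin(-0.053444) = -3.06°.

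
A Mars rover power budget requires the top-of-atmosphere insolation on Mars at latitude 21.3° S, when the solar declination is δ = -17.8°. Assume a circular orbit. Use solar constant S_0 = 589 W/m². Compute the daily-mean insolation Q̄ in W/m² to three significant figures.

cos h₀ = −tan(-21.3°) tan(-17.800°) = -0.1252, h₀ = 1.6963 rad.
Bracket: h₀ sin ϕ sin δ + cos ϕ cos δ sin h₀ = 1.6963×-0.36325×-0.30570 + 0.93169×0.95213×0.99213 = 0.188367 + 0.880109 = 1.068476.
Q̄ = (S_0/π) × [bracket] = (589/π) × 1.068476 = 200.3 W/m².

Q̄ ≈ 200 W/m²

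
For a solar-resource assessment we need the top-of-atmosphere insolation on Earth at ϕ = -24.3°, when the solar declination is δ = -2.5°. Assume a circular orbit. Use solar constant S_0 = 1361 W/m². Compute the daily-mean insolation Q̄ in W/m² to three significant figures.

cos h₀ = −tan(-24.3°) tan(-2.500°) = -0.0197, h₀ = 1.5905 rad.
Bracket: h₀ sin ϕ sin δ + cos ϕ cos δ sin h₀ = 1.5905×-0.41151×-0.04362 + 0.91140×0.99905×0.99981 = 0.028550 + 0.910361 = 0.938911.
Q̄ = (S_0/π) × [bracket] = (1361/π) × 0.938911 = 406.8 W/m².

Q̄ ≈ 407 W/m²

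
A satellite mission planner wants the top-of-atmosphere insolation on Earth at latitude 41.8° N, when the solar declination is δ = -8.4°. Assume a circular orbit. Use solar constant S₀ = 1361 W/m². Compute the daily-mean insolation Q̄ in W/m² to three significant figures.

cos H₀ = −tan(+41.8°) tan(-8.400°) = 0.1320, H₀ = 1.4384 rad.
Bracket: H₀ sin φ sin δ + cos φ cos δ sin H₀ = 1.4384×0.66653×-0.14608 + 0.74548×0.98927×0.99125 = -0.140052 + 0.731028 = 0.590976.
Q̄ = (S₀/π) × [bracket] = (1361/π) × 0.590976 = 256.0 W/m².

Q̄ ≈ 256 W/m²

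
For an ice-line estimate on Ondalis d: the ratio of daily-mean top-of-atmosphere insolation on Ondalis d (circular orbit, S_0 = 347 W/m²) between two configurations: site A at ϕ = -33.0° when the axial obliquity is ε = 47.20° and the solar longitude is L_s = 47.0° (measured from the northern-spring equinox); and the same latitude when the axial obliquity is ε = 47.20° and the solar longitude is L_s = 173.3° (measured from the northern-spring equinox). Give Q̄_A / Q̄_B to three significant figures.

— Configuration A (ϕ=-33.0°):
Solar declination: sin δ = sin ε · sin L_s = sin 47.20° × sin 47.0° = 0.53662, so δ = +32.454°.
cos h₀ = −tan(-33.0°) tan(+32.454°) = 0.4130, h₀ = 1.1451 rad.
Bracket: h₀ sin ϕ sin δ + cos ϕ cos δ sin h₀ = 1.1451×-0.54464×0.53662 + 0.83867×0.84383×0.91074 = -0.334672 + 0.644526 = 0.309854.
Q̄ = (S_0/π) × [bracket] = (347/π) × 0.309854 = 34.224 W/m².
— Configuration B (ϕ=-33.0°):
Solar declination: sin δ = sin ε · sin L_s = sin 47.20° × sin 173.3° = 0.08560, so δ = +4.911°.
cos h₀ = −tan(-33.0°) tan(+4.911°) = 0.0558, h₀ = 1.5150 rad.
Bracket: h₀ sin ϕ sin δ + cos ϕ cos δ sin h₀ = 1.5150×-0.54464×0.08560 + 0.83867×0.99633×0.99844 = -0.070631 + 0.834289 = 0.763658.
Q̄ = (S_0/π) × [bracket] = (347/π) × 0.763658 = 84.349 W/m².
Ratio Q̄_A / Q̄_B = 34.224 / 84.349 = 0.4057.

Q̄_A / Q̄_B ≈ 0.406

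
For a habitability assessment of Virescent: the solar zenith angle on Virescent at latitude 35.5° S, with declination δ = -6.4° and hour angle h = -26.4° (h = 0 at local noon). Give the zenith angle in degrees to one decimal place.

θ_z = 37.9°

cos θ_z = sin ϕ sin δ + cos ϕ cos δ cos h = 0.064730 + 0.724668 = 0.789398.
θ_z = arccos(0.789398) = 37.9°.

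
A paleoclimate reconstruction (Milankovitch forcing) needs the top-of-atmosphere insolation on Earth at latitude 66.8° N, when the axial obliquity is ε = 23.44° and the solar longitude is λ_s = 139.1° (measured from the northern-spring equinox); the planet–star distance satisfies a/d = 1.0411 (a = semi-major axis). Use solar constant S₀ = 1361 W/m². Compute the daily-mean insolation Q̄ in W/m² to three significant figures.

Solar declination: sin δ = sin ε · sin λ_s = sin 23.44° × sin 139.1° = 0.26045, so δ = +15.097°.
cos H₀ = −tan(+66.8°) tan(+15.097°) = -0.6294, H₀ = 2.2516 rad.
Bracket: H₀ sin φ sin δ + cos φ cos δ sin H₀ = 2.2516×0.91914×0.26045 + 0.39394×0.96549×0.77709 = 0.539011 + 0.295562 = 0.834573.
Inverse-square distance factor (a/d)² = 1.0411² = 1.083889.
Q̄ = (S₀/π) × 1.083889 × [bracket] = (1361/π) × 1.083889 × 0.834573 = 391.9 W/m².

Q̄ ≈ 392 W/m²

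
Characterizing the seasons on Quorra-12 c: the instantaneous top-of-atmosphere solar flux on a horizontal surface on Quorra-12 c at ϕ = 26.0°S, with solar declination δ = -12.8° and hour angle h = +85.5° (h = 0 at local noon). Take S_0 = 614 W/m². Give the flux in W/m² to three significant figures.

cos θ_z = sin ϕ sin δ + cos ϕ cos δ cos h = 0.097120 + 0.068766 = 0.165886.
Flux = S_0 · cos θ_z = 614 × 0.165886 = 101.9 W/m².

102 W/m²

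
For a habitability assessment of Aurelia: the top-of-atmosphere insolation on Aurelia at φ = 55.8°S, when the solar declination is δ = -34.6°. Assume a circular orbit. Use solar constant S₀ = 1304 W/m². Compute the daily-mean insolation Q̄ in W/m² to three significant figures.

cos H₀ = −tan(-55.8°) tan(-34.600°) = -1.0151 ≤ −1 ⇒ polar day, H₀ = π.
Bracket: H₀ sin φ sin δ + cos φ cos δ sin H₀ = 3.1416×-0.82708×-0.56784 + 0.56208×0.82314×0.00000 = 1.475450 + 0.000000 = 1.475450.
Q̄ = (S₀/π) × [bracket] = (1304/π) × 1.475450 = 612.4 W/m².

Q̄ ≈ 612 W/m²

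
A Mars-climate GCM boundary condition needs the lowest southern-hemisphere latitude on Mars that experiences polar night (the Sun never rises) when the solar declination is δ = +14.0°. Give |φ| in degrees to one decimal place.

|φ| = 76.0°

Polar night requires cos H₀ = −tan φ tan δ ≥ 1, i.e. tan φ tan δ ≤ −1.
The boundary is |tan φ| · |tan δ| = 1, so |φ| = 90° − |δ| = 90° − 14.0° = 76.0° in the southern hemisphere.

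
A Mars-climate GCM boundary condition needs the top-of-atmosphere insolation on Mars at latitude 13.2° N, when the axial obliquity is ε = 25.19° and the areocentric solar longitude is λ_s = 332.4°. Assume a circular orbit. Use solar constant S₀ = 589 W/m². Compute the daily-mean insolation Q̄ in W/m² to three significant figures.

sin δ = sin 25.19° × sin 332.4° = -0.19719, so δ = -11.373°.
cos H₀ = −tan(+13.2°) tan(-11.373°) = 0.0472, H₀ = 1.5236 rad.
Bracket: H₀ sin φ sin δ + cos φ cos δ sin H₀ = 1.5236×0.22835×-0.19719 + 0.97358×0.98037×0.99889 = -0.068605 + 0.953409 = 0.884804.
Q̄ = (S₀/π) × [bracket] = (589/π) × 0.884804 = 165.9 W/m².

Q̄ ≈ 166 W/m²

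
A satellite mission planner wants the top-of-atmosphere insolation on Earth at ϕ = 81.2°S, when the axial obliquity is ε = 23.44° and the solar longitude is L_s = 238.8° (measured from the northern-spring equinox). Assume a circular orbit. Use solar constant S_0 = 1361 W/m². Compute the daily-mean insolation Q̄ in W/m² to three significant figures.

Solar declination: sin δ = sin ε · sin L_s = sin 23.44° × sin 238.8° = -0.34025, so δ = -19.892°.
cos h₀ = −tan(-81.2°) tan(-19.892°) = -2.3374 ≤ −1 ⇒ polar day, h₀ = π.
Bracket: h₀ sin ϕ sin δ + cos ϕ cos δ sin h₀ = 3.1416×-0.98823×-0.34025 + 0.15299×0.94033×0.00000 = 1.056348 + 0.000000 = 1.056348.
Q̄ = (S_0/π) × [bracket] = (1361/π) × 1.056348 = 457.6 W/m².

Q̄ ≈ 458 W/m²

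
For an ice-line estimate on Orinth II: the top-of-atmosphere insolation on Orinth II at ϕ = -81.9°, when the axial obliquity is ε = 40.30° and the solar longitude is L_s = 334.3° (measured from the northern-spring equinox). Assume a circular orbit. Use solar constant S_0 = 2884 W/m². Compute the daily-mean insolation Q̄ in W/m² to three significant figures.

Solar declination: sin δ = sin ε · sin L_s = sin 40.30° × sin 334.3° = -0.28049, so δ = -16.289°.
cos h₀ = −tan(-81.9°) tan(-16.289°) = -2.0532 ≤ −1 ⇒ polar day, h₀ = π.
Bracket: h₀ sin ϕ sin δ + cos ϕ cos δ sin h₀ = 3.1416×-0.99002×-0.28049 + 0.14090×0.95986×0.00000 = 0.872393 + 0.000000 = 0.872393.
Q̄ = (S_0/π) × [bracket] = (2884/π) × 0.872393 = 800.9 W/m².

Q̄ ≈ 801 W/m²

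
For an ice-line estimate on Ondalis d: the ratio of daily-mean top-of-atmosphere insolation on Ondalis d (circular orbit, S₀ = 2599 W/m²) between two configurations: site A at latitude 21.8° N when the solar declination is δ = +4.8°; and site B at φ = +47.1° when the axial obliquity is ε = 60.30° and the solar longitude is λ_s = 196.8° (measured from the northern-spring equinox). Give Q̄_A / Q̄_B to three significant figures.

Q̄_A / Q̄_B ≈ 2.46

— Configuration A (φ=+21.8°):
cos H₀ = −tan(+21.8°) tan(+4.800°) = -0.0336, H₀ = 1.6044 rad.
Bracket: H₀ sin φ sin δ + cos φ cos δ sin H₀ = 1.6044×0.37137×0.08368 + 0.92849×0.99649×0.99944 = 0.049859 + 0.924713 = 0.974572.
Q̄ = (S₀/π) × [bracket] = (2599/π) × 0.974572 = 806.25 W/m².
— Configuration B (φ=+47.1°):
Solar declination: sin δ = sin ε · sin λ_s = sin 60.30° × sin 196.8° = -0.25106, so δ = -14.540°.
cos H₀ = −tan(+47.1°) tan(-14.540°) = 0.2791, H₀ = 1.2879 rad.
Bracket: H₀ sin φ sin δ + cos φ cos δ sin H₀ = 1.2879×0.73254×-0.25106 + 0.68072×0.96797×0.96026 = -0.236860 + 0.632731 = 0.395871.
Q̄ = (S₀/π) × [bracket] = (2599/π) × 0.395871 = 327.50 W/m².
Ratio Q̄_A / Q̄_B = 806.25 / 327.50 = 2.462.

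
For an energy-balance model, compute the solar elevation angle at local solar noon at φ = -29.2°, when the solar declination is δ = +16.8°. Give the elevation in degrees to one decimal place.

44.0°

At local noon the hour angle is zero, so the zenith angle equals |φ − δ| = |-29.2° − (+16.800°)| = 46.000°.
Elevation = 90° − 46.000° = 44.0°.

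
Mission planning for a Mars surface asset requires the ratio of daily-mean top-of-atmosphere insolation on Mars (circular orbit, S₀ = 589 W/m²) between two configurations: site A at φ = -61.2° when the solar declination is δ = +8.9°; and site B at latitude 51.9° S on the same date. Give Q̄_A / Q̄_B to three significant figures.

Q̄_A / Q̄_B ≈ 0.656

— Configuration A (φ=-61.2°):
cos H₀ = −tan(-61.2°) tan(+8.900°) = 0.2848, H₀ = 1.2819 rad.
Bracket: H₀ sin φ sin δ + cos φ cos δ sin H₀ = 1.2819×-0.87631×0.15471 + 0.48175×0.98796×0.95857 = -0.173792 + 0.456231 = 0.282439.
Q̄ = (S₀/π) × [bracket] = (589/π) × 0.282439 = 52.953 W/m².
— Configuration B (φ=-51.9°):
cos H₀ = −tan(-51.9°) tan(+8.900°) = 0.1997, H₀ = 1.3697 rad.
Bracket: H₀ sin φ sin δ + cos φ cos δ sin H₀ = 1.3697×-0.78694×0.15471 + 0.61704×0.98796×0.97985 = -0.166758 + 0.597327 = 0.430569.
Q̄ = (S₀/π) × [bracket] = (589/π) × 0.430569 = 80.725 W/m².
Ratio Q̄_A / Q̄_B = 52.953 / 80.725 = 0.6560.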